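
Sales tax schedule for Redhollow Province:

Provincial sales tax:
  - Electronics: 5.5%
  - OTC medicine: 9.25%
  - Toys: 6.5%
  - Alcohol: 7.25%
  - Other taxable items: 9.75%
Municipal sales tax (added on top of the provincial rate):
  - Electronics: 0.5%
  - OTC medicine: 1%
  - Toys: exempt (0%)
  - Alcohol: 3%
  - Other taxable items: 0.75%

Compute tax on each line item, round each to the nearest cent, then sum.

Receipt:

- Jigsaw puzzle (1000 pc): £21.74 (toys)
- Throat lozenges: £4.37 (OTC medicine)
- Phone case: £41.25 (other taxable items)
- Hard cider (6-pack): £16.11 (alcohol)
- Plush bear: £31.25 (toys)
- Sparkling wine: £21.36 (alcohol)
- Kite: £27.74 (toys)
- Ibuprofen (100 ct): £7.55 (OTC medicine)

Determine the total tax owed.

Jigsaw puzzle (1000 pc) £21.74: toys → 6.5% + 0% municipal = 6.5% → £1.41
Throat lozenges £4.37: OTC medicine → 9.25% + 1% municipal = 10.25% → £0.45
Phone case £41.25: other taxable items → 9.75% + 0.75% municipal = 10.5% → £4.33
Hard cider (6-pack) £16.11: alcohol → 7.25% + 3% municipal = 10.25% → £1.65
Plush bear £31.25: toys → 6.5% + 0% municipal = 6.5% → £2.03
Sparkling wine £21.36: alcohol → 7.25% + 3% municipal = 10.25% → £2.19
Kite £27.74: toys → 6.5% + 0% municipal = 6.5% → £1.80
Ibuprofen (100 ct) £7.55: OTC medicine → 9.25% + 1% municipal = 10.25% → £0.77
Total tax = £1.41 + £0.45 + £4.33 + £1.65 + £2.03 + £2.19 + £1.80 + £0.77 = £14.63

£14.63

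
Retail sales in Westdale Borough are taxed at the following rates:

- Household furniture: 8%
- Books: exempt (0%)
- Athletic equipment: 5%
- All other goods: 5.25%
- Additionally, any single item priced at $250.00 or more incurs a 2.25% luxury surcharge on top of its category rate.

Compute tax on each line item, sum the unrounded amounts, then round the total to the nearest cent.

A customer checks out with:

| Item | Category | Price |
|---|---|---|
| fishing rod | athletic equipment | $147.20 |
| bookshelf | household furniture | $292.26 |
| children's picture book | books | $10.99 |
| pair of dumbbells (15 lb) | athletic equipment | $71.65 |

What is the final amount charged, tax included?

Fishing rod $147.20: athletic equipment → 5% → $7.36
Bookshelf $292.26: household furniture → 8% + 2.25% surcharge = 10.25% → $29.95665
Children's picture book $10.99: books → 0% → $0.00
Pair of dumbbells (15 lb) $71.65: athletic equipment → 5% → $3.5825
Subtotal = $522.10; unrounded tax = $40.89915 → $40.90; total due = $563.00

$563.00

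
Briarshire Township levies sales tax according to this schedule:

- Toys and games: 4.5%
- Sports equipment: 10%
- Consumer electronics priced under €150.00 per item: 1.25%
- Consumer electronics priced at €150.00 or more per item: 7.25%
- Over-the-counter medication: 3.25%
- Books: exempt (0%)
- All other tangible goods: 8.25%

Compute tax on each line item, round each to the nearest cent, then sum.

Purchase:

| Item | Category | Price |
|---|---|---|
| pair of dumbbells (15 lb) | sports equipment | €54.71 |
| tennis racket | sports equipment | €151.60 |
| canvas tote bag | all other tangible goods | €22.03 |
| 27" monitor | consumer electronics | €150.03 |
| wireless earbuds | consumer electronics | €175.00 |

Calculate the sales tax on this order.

Pair of dumbbells (15 lb) €54.71: sports equipment → 10% → €5.47
Tennis racket €151.60: sports equipment → 10% → €15.16
Canvas tote bag €22.03: all other tangible goods → 8.25% → €1.82
27" monitor €150.03: consumer electronics, €150.00 or more → 7.25% → €10.88
Wireless earbuds €175.00: consumer electronics, €150.00 or more → 7.25% → €12.69
Total tax = €5.47 + €15.16 + €1.82 + €10.88 + €12.69 = €46.02

€46.02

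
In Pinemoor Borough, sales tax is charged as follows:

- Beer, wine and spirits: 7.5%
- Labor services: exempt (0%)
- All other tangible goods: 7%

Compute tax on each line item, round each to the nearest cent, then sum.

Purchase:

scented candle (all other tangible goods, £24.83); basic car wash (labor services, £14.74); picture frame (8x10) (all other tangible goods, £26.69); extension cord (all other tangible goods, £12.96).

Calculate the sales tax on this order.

Scented candle £24.83: all other tangible goods → 7% → £1.74
Basic car wash £14.74: labor services → 0% → £0.00
Picture frame (8x10) £26.69: all other tangible goods → 7% → £1.87
Extension cord £12.96: all other tangible goods → 7% → £0.91
Total tax = £1.74 + £1.87 + £0.91 = £4.52

£4.52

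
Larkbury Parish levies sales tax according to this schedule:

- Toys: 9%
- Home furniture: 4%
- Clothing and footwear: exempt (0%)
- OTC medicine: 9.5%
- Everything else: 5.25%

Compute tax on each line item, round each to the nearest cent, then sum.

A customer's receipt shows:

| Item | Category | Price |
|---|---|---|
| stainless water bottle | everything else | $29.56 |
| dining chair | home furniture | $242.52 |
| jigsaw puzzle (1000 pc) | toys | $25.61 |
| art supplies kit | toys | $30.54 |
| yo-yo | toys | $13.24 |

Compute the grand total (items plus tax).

$358.96

Stainless water bottle $29.56: everything else → 5.25% → $1.55
Dining chair $242.52: home furniture → 4% → $9.70
Jigsaw puzzle (1000 pc) $25.61: toys → 9% → $2.30
Art supplies kit $30.54: toys → 9% → $2.75
Yo-yo $13.24: toys → 9% → $1.19
Subtotal = $341.47; tax = $17.49; total due = $358.96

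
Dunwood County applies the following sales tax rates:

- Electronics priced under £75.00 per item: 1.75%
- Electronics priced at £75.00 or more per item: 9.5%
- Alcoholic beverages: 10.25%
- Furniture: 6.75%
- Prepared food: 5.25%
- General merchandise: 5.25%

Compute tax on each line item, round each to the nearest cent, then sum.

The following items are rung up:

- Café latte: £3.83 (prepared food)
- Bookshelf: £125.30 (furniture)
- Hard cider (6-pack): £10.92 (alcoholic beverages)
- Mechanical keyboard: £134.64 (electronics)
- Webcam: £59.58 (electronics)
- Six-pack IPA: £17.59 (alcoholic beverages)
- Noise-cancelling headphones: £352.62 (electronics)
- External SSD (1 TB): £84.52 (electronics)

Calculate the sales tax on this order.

Café latte £3.83: prepared food → 5.25% → £0.20
Bookshelf £125.30: furniture → 6.75% → £8.46
Hard cider (6-pack) £10.92: alcoholic beverages → 10.25% → £1.12
Mechanical keyboard £134.64: electronics, £75.00 or more → 9.5% → £12.79
Webcam £59.58: electronics, under £75.00 → 1.75% → £1.04
Six-pack IPA £17.59: alcoholic beverages → 10.25% → £1.80
Noise-cancelling headphones £352.62: electronics, £75.00 or more → 9.5% → £33.50
External SSD (1 TB) £84.52: electronics, £75.00 or more → 9.5% → £8.03
Total tax = £0.20 + £8.46 + £1.12 + £12.79 + £1.04 + £1.80 + £33.50 + £8.03 = £66.94

£66.94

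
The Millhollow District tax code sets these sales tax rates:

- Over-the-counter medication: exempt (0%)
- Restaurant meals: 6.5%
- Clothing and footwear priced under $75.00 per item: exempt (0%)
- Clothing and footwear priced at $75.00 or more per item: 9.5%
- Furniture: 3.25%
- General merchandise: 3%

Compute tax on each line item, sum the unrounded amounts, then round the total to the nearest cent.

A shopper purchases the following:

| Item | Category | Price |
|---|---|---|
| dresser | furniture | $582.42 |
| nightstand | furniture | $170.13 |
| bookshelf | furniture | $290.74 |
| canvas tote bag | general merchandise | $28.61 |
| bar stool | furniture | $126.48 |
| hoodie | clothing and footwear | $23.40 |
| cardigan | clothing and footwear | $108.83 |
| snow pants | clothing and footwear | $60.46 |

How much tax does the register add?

Dresser $582.42: furniture → 3.25% → $18.92865
Nightstand $170.13: furniture → 3.25% → $5.529225
Bookshelf $290.74: furniture → 3.25% → $9.44905
Canvas tote bag $28.61: general merchandise → 3% → $0.8583
Bar stool $126.48: furniture → 3.25% → $4.1106
Hoodie $23.40: clothing and footwear, under $75.00 → 0% → $0.00
Cardigan $108.83: clothing and footwear, $75.00 or more → 9.5% → $10.33885
Snow pants $60.46: clothing and footwear, under $75.00 → 0% → $0.00
Unrounded tax sum = $49.214675 → $49.21

$49.21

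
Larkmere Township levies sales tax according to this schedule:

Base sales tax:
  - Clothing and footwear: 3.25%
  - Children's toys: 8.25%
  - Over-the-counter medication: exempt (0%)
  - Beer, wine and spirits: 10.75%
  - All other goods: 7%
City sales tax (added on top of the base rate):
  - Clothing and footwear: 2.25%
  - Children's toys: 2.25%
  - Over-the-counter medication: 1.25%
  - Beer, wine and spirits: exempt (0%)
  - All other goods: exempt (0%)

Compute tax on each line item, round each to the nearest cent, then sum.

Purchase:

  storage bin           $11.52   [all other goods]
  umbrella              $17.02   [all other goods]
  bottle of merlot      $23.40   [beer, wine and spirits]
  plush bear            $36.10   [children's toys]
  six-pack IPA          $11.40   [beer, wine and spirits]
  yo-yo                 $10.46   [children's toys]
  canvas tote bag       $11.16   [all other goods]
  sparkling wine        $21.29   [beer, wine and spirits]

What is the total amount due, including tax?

$156.06

Storage bin $11.52: all other goods → 7% + 0% city = 7% → $0.81
Umbrella $17.02: all other goods → 7% + 0% city = 7% → $1.19
Bottle of merlot $23.40: beer, wine and spirits → 10.75% + 0% city = 10.75% → $2.52
Plush bear $36.10: children's toys → 8.25% + 2.25% city = 10.5% → $3.79
Six-pack IPA $11.40: beer, wine and spirits → 10.75% + 0% city = 10.75% → $1.23
Yo-yo $10.46: children's toys → 8.25% + 2.25% city = 10.5% → $1.10
Canvas tote bag $11.16: all other goods → 7% + 0% city = 7% → $0.78
Sparkling wine $21.29: beer, wine and spirits → 10.75% + 0% city = 10.75% → $2.29
Subtotal = $142.35; tax = $13.71; total due = $156.06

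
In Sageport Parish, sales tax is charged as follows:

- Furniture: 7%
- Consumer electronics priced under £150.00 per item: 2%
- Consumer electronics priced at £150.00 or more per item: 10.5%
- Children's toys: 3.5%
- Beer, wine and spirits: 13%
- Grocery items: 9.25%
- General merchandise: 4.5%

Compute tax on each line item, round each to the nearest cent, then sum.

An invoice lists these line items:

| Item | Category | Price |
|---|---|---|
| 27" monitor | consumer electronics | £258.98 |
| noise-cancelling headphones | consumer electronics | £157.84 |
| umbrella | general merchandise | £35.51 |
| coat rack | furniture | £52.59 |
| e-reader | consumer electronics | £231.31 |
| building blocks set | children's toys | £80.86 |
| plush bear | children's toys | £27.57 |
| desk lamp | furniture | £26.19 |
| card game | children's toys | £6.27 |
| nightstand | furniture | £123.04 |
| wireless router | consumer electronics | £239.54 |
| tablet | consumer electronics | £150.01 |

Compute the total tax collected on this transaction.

27" monitor £258.98: consumer electronics, £150.00 or more → 10.5% → £27.19
Noise-cancelling headphones £157.84: consumer electronics, £150.00 or more → 10.5% → £16.57
Umbrella £35.51: general merchandise → 4.5% → £1.60
Coat rack £52.59: furniture → 7% → £3.68
E-reader £231.31: consumer electronics, £150.00 or more → 10.5% → £24.29
Building blocks set £80.86: children's toys → 3.5% → £2.83
Plush bear £27.57: children's toys → 3.5% → £0.96
Desk lamp £26.19: furniture → 7% → £1.83
Card game £6.27: children's toys → 3.5% → £0.22
Nightstand £123.04: furniture → 7% → £8.61
Wireless router £239.54: consumer electronics, £150.00 or more → 10.5% → £25.15
Tablet £150.01: consumer electronics, £150.00 or more → 10.5% → £15.75
Total tax = £27.19 + £16.57 + £1.60 + £3.68 + £24.29 + £2.83 + £0.96 + £1.83 + £0.22 + £8.61 + £25.15 + £15.75 = £128.68

£128.68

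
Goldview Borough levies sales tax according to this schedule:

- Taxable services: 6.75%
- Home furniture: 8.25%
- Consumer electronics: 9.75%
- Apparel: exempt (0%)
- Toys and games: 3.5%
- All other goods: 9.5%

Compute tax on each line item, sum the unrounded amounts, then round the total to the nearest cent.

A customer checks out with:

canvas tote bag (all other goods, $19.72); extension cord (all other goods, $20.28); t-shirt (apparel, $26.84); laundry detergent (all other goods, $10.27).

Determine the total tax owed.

$4.78

Canvas tote bag $19.72: all other goods → 9.5% → $1.8734
Extension cord $20.28: all other goods → 9.5% → $1.9266
T-shirt $26.84: apparel → 0% → $0.00
Laundry detergent $10.27: all other goods → 9.5% → $0.97565
Unrounded tax sum = $4.77565 → $4.78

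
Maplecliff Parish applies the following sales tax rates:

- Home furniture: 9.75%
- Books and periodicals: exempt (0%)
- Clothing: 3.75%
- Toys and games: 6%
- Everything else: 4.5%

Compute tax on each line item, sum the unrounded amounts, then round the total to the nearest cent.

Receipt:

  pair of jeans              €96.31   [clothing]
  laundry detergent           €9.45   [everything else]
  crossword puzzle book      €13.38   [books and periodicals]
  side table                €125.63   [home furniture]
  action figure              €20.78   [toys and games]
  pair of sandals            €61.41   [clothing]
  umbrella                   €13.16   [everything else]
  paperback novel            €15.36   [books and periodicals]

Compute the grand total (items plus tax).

€375.91

Pair of jeans €96.31: clothing → 3.75% → €3.611625
Laundry detergent €9.45: everything else → 4.5% → €0.42525
Crossword puzzle book €13.38: books and periodicals → 0% → €0.00
Side table €125.63: home furniture → 9.75% → €12.248925
Action figure €20.78: toys and games → 6% → €1.2468
Pair of sandals €61.41: clothing → 3.75% → €2.302875
Umbrella €13.16: everything else → 4.5% → €0.5922
Paperback novel €15.36: books and periodicals → 0% → €0.00
Subtotal = €355.48; unrounded tax = €20.427675 → €20.43; total due = €375.91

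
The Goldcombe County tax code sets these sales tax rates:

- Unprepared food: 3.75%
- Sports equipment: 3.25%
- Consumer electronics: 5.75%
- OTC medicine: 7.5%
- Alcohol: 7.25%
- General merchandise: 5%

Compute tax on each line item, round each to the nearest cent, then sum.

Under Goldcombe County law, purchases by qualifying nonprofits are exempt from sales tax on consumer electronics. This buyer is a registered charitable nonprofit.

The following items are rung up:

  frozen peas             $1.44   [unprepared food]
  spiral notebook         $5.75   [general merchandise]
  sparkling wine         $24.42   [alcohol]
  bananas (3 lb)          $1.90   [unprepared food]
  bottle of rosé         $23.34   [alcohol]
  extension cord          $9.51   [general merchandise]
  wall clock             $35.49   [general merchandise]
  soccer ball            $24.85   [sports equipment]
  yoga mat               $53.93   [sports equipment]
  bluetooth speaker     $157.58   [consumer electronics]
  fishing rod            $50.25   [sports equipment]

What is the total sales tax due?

Frozen peas $1.44: unprepared food → 3.75% → $0.05
Spiral notebook $5.75: general merchandise → 5% → $0.29
Sparkling wine $24.42: alcohol → 7.25% → $1.77
Bananas (3 lb) $1.90: unprepared food → 3.75% → $0.07
Bottle of rosé $23.34: alcohol → 7.25% → $1.69
Extension cord $9.51: general merchandise → 5% → $0.48
Wall clock $35.49: general merchandise → 5% → $1.77
Soccer ball $24.85: sports equipment → 3.25% → $0.81
Yoga mat $53.93: sports equipment → 3.25% → $1.75
Bluetooth speaker $157.58: consumer electronics, buyer-exempt → 0% → $0.00
Fishing rod $50.25: sports equipment → 3.25% → $1.63
Total tax = $0.05 + $0.29 + $1.77 + $0.07 + $1.69 + $0.48 + $1.77 + $0.81 + $1.75 + $1.63 = $10.31

$10.31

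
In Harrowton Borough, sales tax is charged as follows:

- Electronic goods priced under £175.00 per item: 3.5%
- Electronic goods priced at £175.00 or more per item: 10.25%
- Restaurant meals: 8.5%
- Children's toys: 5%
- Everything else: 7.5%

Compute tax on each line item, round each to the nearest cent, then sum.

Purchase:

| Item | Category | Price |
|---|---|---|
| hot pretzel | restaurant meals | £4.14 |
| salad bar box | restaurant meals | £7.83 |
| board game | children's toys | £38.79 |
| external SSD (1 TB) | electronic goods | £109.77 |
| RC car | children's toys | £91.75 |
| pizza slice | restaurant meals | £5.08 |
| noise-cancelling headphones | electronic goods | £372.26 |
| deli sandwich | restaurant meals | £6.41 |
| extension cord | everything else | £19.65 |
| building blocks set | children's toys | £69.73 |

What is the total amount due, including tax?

Hot pretzel £4.14: restaurant meals → 8.5% → £0.35
Salad bar box £7.83: restaurant meals → 8.5% → £0.67
Board game £38.79: children's toys → 5% → £1.94
External SSD (1 TB) £109.77: electronic goods, under £175.00 → 3.5% → £3.84
RC car £91.75: children's toys → 5% → £4.59
Pizza slice £5.08: restaurant meals → 8.5% → £0.43
Noise-cancelling headphones £372.26: electronic goods, £175.00 or more → 10.25% → £38.16
Deli sandwich £6.41: restaurant meals → 8.5% → £0.54
Extension cord £19.65: everything else → 7.5% → £1.47
Building blocks set £69.73: children's toys → 5% → £3.49
Subtotal = £725.41; tax = £55.48; total due = £780.89

£780.89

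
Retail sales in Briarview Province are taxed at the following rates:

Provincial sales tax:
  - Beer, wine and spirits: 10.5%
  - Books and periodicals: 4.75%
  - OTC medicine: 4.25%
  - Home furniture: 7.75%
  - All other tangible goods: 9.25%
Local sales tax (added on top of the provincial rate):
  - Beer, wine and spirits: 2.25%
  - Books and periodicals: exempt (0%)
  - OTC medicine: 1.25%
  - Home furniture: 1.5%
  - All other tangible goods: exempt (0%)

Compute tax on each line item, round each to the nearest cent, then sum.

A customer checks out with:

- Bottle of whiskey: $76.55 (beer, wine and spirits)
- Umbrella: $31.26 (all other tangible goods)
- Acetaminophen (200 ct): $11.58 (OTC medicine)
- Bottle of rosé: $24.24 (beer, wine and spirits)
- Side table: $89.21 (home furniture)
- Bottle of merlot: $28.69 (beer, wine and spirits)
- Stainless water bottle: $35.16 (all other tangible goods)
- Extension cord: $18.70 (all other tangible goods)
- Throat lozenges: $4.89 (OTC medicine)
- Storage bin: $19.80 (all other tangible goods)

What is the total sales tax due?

Bottle of whiskey $76.55: beer, wine and spirits → 10.5% + 2.25% local = 12.75% → $9.76
Umbrella $31.26: all other tangible goods → 9.25% + 0% local = 9.25% → $2.89
Acetaminophen (200 ct) $11.58: OTC medicine → 4.25% + 1.25% local = 5.5% → $0.64
Bottle of rosé $24.24: beer, wine and spirits → 10.5% + 2.25% local = 12.75% → $3.09
Side table $89.21: home furniture → 7.75% + 1.5% local = 9.25% → $8.25
Bottle of merlot $28.69: beer, wine and spirits → 10.5% + 2.25% local = 12.75% → $3.66
Stainless water bottle $35.16: all other tangible goods → 9.25% + 0% local = 9.25% → $3.25
Extension cord $18.70: all other tangible goods → 9.25% + 0% local = 9.25% → $1.73
Throat lozenges $4.89: OTC medicine → 4.25% + 1.25% local = 5.5% → $0.27
Storage bin $19.80: all other tangible goods → 9.25% + 0% local = 9.25% → $1.83
Total tax = $9.76 + $2.89 + $0.64 + $3.09 + $8.25 + $3.66 + $3.25 + $1.73 + $0.27 + $1.83 = $35.37

$35.37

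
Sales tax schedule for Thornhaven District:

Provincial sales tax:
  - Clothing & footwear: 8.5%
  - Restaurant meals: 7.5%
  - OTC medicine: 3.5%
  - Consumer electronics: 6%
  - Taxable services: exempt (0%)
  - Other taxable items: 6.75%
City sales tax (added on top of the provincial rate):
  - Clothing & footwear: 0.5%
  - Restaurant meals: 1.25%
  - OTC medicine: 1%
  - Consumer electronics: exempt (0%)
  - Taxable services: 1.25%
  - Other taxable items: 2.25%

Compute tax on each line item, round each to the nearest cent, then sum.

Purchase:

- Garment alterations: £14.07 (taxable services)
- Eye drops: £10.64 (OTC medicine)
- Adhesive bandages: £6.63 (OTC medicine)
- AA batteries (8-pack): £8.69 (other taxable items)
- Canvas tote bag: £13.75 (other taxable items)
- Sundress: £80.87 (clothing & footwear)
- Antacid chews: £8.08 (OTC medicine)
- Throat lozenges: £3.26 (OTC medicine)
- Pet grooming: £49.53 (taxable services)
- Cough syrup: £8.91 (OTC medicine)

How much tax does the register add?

Garment alterations £14.07: taxable services → 0% + 1.25% city = 1.25% → £0.18
Eye drops £10.64: OTC medicine → 3.5% + 1% city = 4.5% → £0.48
Adhesive bandages £6.63: OTC medicine → 3.5% + 1% city = 4.5% → £0.30
AA batteries (8-pack) £8.69: other taxable items → 6.75% + 2.25% city = 9% → £0.78
Canvas tote bag £13.75: other taxable items → 6.75% + 2.25% city = 9% → £1.24
Sundress £80.87: clothing & footwear → 8.5% + 0.5% city = 9% → £7.28
Antacid chews £8.08: OTC medicine → 3.5% + 1% city = 4.5% → £0.36
Throat lozenges £3.26: OTC medicine → 3.5% + 1% city = 4.5% → £0.15
Pet grooming £49.53: taxable services → 0% + 1.25% city = 1.25% → £0.62
Cough syrup £8.91: OTC medicine → 3.5% + 1% city = 4.5% → £0.40
Total tax = £0.18 + £0.48 + £0.30 + £0.78 + £1.24 + £7.28 + £0.36 + £0.15 + £0.62 + £0.40 = £11.79

£11.79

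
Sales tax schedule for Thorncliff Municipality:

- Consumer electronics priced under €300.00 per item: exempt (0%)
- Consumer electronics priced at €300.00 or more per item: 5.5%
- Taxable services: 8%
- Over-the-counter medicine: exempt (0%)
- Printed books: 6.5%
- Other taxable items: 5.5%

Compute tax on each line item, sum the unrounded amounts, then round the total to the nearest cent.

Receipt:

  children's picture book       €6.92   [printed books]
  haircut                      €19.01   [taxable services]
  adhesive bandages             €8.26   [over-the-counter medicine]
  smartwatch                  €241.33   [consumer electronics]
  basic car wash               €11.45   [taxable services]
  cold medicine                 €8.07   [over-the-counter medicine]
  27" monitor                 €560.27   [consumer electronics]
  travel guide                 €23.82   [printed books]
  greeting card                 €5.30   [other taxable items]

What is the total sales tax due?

Children's picture book €6.92: printed books → 6.5% → €0.4498
Haircut €19.01: taxable services → 8% → €1.5208
Adhesive bandages €8.26: over-the-counter medicine → 0% → €0.00
Smartwatch €241.33: consumer electronics, under €300.00 → 0% → €0.00
Basic car wash €11.45: taxable services → 8% → €0.916
Cold medicine €8.07: over-the-counter medicine → 0% → €0.00
27" monitor €560.27: consumer electronics, €300.00 or more → 5.5% → €30.81485
Travel guide €23.82: printed books → 6.5% → €1.5483
Greeting card €5.30: other taxable items → 5.5% → €0.2915
Unrounded tax sum = €35.54125 → €35.54

€35.54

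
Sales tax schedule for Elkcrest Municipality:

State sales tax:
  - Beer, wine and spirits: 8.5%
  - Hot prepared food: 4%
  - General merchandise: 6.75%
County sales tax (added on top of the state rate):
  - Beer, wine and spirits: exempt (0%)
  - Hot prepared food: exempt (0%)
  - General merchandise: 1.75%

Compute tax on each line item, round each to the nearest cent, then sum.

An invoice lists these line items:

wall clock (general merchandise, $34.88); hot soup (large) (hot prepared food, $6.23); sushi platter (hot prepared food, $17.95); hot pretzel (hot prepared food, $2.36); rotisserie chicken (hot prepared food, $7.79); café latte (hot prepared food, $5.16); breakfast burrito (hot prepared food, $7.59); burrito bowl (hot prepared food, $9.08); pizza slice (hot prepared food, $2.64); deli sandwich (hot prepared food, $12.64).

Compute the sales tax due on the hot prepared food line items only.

$2.86

Hot soup (large) $6.23: hot prepared food → 4% + 0% county = 4% → $0.25
Sushi platter $17.95: hot prepared food → 4% + 0% county = 4% → $0.72
Hot pretzel $2.36: hot prepared food → 4% + 0% county = 4% → $0.09
Rotisserie chicken $7.79: hot prepared food → 4% + 0% county = 4% → $0.31
Café latte $5.16: hot prepared food → 4% + 0% county = 4% → $0.21
Breakfast burrito $7.59: hot prepared food → 4% + 0% county = 4% → $0.30
Burrito bowl $9.08: hot prepared food → 4% + 0% county = 4% → $0.36
Pizza slice $2.64: hot prepared food → 4% + 0% county = 4% → $0.11
Deli sandwich $12.64: hot prepared food → 4% + 0% county = 4% → $0.51
Tax on hot prepared food = $0.25 + $0.72 + $0.09 + $0.31 + $0.21 + $0.30 + $0.36 + $0.11 + $0.51 = $2.86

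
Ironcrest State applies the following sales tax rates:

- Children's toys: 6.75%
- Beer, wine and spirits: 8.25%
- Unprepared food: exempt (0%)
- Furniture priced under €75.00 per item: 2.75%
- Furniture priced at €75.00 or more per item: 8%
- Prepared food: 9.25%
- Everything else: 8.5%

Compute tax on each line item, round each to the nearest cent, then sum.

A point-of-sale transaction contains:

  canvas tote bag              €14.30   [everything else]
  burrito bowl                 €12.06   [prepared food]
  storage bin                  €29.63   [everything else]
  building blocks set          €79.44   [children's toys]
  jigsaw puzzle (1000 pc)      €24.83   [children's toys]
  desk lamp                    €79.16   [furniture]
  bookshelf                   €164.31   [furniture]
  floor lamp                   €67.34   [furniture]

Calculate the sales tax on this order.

Canvas tote bag €14.30: everything else → 8.5% → €1.22
Burrito bowl €12.06: prepared food → 9.25% → €1.12
Storage bin €29.63: everything else → 8.5% → €2.52
Building blocks set €79.44: children's toys → 6.75% → €5.36
Jigsaw puzzle (1000 pc) €24.83: children's toys → 6.75% → €1.68
Desk lamp €79.16: furniture, €75.00 or more → 8% → €6.33
Bookshelf €164.31: furniture, €75.00 or more → 8% → €13.14
Floor lamp €67.34: furniture, under €75.00 → 2.75% → €1.85
Total tax = €1.22 + €1.12 + €2.52 + €5.36 + €1.68 + €6.33 + €13.14 + €1.85 = €33.22

€33.22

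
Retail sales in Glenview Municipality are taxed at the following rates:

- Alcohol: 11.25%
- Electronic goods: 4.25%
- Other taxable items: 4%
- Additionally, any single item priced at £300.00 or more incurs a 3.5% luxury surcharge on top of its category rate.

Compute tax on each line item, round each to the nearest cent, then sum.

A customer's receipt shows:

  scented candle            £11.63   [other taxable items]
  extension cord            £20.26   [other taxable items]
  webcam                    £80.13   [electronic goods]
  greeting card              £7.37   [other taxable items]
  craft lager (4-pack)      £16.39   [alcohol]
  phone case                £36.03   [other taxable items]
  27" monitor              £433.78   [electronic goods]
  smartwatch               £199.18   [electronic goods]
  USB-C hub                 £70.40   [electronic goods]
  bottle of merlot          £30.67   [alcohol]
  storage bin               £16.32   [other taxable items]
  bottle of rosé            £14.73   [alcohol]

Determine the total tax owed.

£59.10

Scented candle £11.63: other taxable items → 4% → £0.47
Extension cord £20.26: other taxable items → 4% → £0.81
Webcam £80.13: electronic goods → 4.25% → £3.41
Greeting card £7.37: other taxable items → 4% → £0.29
Craft lager (4-pack) £16.39: alcohol → 11.25% → £1.84
Phone case £36.03: other taxable items → 4% → £1.44
27" monitor £433.78: electronic goods → 4.25% + 3.5% surcharge = 7.75% → £33.62
Smartwatch £199.18: electronic goods → 4.25% → £8.47
USB-C hub £70.40: electronic goods → 4.25% → £2.99
Bottle of merlot £30.67: alcohol → 11.25% → £3.45
Storage bin £16.32: other taxable items → 4% → £0.65
Bottle of rosé £14.73: alcohol → 11.25% → £1.66
Total tax = £0.47 + £0.81 + £3.41 + £0.29 + £1.84 + £1.44 + £33.62 + £8.47 + £2.99 + £3.45 + £0.65 + £1.66 = £59.10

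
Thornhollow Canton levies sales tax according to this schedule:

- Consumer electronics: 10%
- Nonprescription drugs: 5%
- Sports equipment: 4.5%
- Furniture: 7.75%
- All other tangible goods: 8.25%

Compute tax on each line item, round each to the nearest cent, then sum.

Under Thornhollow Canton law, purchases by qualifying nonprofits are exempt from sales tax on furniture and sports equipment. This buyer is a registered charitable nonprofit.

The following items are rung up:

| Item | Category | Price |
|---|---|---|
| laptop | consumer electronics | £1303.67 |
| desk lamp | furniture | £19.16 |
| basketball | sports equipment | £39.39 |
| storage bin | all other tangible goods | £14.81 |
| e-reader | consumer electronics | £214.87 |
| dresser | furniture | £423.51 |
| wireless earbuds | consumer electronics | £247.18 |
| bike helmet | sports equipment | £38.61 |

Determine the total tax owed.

£177.80

Laptop £1303.67: consumer electronics → 10% → £130.37
Desk lamp £19.16: furniture, buyer-exempt → 0% → £0.00
Basketball £39.39: sports equipment, buyer-exempt → 0% → £0.00
Storage bin £14.81: all other tangible goods → 8.25% → £1.22
E-reader £214.87: consumer electronics → 10% → £21.49
Dresser £423.51: furniture, buyer-exempt → 0% → £0.00
Wireless earbuds £247.18: consumer electronics → 10% → £24.72
Bike helmet £38.61: sports equipment, buyer-exempt → 0% → £0.00
Total tax = £130.37 + £1.22 + £21.49 + £24.72 = £177.80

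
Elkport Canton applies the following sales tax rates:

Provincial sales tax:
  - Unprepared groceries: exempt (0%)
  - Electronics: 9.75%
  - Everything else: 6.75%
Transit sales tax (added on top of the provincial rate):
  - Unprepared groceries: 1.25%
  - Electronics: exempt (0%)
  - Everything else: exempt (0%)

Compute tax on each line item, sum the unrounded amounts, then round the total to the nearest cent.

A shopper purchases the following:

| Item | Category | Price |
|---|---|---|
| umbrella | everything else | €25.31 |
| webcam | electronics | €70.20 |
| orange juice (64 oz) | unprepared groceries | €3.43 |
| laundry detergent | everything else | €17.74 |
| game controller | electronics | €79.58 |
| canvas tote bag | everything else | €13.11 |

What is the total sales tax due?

€18.44

Umbrella €25.31: everything else → 6.75% + 0% transit = 6.75% → €1.708425
Webcam €70.20: electronics → 9.75% + 0% transit = 9.75% → €6.8445
Orange juice (64 oz) €3.43: unprepared groceries → 0% + 1.25% transit = 1.25% → €0.042875
Laundry detergent €17.74: everything else → 6.75% + 0% transit = 6.75% → €1.19745
Game controller €79.58: electronics → 9.75% + 0% transit = 9.75% → €7.75905
Canvas tote bag €13.11: everything else → 6.75% + 0% transit = 6.75% → €0.884925
Unrounded tax sum = €18.437225 → €18.44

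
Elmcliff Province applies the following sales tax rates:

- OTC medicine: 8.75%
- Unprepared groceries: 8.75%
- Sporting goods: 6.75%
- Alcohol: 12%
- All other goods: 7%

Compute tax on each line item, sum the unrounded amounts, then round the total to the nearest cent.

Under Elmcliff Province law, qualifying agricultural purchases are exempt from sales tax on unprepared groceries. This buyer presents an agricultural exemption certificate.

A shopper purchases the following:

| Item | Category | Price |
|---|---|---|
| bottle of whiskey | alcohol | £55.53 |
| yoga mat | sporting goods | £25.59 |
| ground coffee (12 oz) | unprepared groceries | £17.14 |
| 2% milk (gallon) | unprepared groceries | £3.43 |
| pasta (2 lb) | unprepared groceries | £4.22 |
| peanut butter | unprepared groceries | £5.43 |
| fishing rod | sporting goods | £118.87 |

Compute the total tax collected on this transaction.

£16.41

Bottle of whiskey £55.53: alcohol → 12% → £6.6636
Yoga mat £25.59: sporting goods → 6.75% → £1.727325
Ground coffee (12 oz) £17.14: unprepared groceries, buyer-exempt → 0% → £0.00
2% milk (gallon) £3.43: unprepared groceries, buyer-exempt → 0% → £0.00
Pasta (2 lb) £4.22: unprepared groceries, buyer-exempt → 0% → £0.00
Peanut butter £5.43: unprepared groceries, buyer-exempt → 0% → £0.00
Fishing rod £118.87: sporting goods → 6.75% → £8.023725
Unrounded tax sum = £16.41465 → £16.41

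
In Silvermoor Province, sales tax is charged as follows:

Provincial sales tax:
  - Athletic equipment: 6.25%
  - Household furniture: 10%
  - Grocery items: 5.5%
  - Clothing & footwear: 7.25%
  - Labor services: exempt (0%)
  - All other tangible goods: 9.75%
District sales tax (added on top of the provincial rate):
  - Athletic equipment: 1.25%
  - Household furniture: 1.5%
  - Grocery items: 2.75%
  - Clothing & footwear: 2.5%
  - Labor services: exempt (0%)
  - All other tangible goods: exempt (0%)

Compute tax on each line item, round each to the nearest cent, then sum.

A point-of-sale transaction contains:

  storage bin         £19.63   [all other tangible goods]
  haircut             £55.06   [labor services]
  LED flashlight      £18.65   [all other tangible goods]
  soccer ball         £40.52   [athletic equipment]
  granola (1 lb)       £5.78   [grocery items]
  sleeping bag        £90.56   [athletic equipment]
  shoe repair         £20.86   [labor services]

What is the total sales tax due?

£14.04

Storage bin £19.63: all other tangible goods → 9.75% + 0% district = 9.75% → £1.91
Haircut £55.06: labor services → 0% + 0% district = 0% → £0.00
LED flashlight £18.65: all other tangible goods → 9.75% + 0% district = 9.75% → £1.82
Soccer ball £40.52: athletic equipment → 6.25% + 1.25% district = 7.5% → £3.04
Granola (1 lb) £5.78: grocery items → 5.5% + 2.75% district = 8.25% → £0.48
Sleeping bag £90.56: athletic equipment → 6.25% + 1.25% district = 7.5% → £6.79
Shoe repair £20.86: labor services → 0% + 0% district = 0% → £0.00
Total tax = £1.91 + £1.82 + £3.04 + £0.48 + £6.79 = £14.04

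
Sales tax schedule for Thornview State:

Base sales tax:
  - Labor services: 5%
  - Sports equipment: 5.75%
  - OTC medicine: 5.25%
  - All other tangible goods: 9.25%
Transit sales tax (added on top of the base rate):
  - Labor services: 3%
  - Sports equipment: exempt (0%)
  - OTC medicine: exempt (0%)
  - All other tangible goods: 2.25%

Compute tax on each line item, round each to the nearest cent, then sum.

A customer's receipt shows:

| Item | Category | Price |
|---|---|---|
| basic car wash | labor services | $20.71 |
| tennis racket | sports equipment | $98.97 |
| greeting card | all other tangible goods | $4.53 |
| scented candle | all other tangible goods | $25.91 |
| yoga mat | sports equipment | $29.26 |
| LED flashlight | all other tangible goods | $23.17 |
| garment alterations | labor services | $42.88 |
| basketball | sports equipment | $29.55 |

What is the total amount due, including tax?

Basic car wash $20.71: labor services → 5% + 3% transit = 8% → $1.66
Tennis racket $98.97: sports equipment → 5.75% + 0% transit = 5.75% → $5.69
Greeting card $4.53: all other tangible goods → 9.25% + 2.25% transit = 11.5% → $0.52
Scented candle $25.91: all other tangible goods → 9.25% + 2.25% transit = 11.5% → $2.98
Yoga mat $29.26: sports equipment → 5.75% + 0% transit = 5.75% → $1.68
LED flashlight $23.17: all other tangible goods → 9.25% + 2.25% transit = 11.5% → $2.66
Garment alterations $42.88: labor services → 5% + 3% transit = 8% → $3.43
Basketball $29.55: sports equipment → 5.75% + 0% transit = 5.75% → $1.70
Subtotal = $274.98; tax = $20.32; total due = $295.30

$295.30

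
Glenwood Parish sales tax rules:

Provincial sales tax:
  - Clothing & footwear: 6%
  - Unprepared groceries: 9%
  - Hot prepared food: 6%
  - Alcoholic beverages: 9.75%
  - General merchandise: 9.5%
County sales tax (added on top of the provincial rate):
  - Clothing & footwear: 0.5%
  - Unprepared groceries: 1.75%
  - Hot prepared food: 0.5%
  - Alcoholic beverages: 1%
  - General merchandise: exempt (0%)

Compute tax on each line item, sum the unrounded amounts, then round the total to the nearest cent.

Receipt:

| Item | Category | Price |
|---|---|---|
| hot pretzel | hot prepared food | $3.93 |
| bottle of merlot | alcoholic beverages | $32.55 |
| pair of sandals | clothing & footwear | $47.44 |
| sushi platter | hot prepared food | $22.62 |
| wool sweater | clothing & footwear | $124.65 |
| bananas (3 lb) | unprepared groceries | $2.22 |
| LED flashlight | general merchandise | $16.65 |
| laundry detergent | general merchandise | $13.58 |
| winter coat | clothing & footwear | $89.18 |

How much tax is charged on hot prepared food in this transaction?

$1.73

Hot pretzel $3.93: hot prepared food → 6% + 0.5% county = 6.5% → $0.25545
Sushi platter $22.62: hot prepared food → 6% + 0.5% county = 6.5% → $1.4703
Tax on hot prepared food: unrounded sum = $1.72575 → $1.73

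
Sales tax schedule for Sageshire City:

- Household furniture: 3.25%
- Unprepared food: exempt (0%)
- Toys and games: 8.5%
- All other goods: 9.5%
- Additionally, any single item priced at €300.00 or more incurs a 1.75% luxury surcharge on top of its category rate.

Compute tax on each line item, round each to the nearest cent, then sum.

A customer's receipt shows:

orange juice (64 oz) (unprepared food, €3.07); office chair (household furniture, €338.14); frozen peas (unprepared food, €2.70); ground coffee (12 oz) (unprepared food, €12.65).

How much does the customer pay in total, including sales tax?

€373.47

Orange juice (64 oz) €3.07: unprepared food → 0% → €0.00
Office chair €338.14: household furniture → 3.25% + 1.75% surcharge = 5% → €16.91
Frozen peas €2.70: unprepared food → 0% → €0.00
Ground coffee (12 oz) €12.65: unprepared food → 0% → €0.00
Subtotal = €356.56; tax = €16.91; total due = €373.47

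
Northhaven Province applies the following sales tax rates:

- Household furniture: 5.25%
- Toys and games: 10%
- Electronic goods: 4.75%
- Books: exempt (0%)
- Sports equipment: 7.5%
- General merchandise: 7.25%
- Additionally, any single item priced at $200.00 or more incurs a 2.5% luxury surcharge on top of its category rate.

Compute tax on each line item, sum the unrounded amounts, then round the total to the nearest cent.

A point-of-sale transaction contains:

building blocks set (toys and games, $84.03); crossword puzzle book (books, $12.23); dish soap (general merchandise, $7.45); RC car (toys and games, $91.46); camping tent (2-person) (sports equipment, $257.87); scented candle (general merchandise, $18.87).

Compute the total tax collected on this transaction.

$45.24

Building blocks set $84.03: toys and games → 10% → $8.403
Crossword puzzle book $12.23: books → 0% → $0.00
Dish soap $7.45: general merchandise → 7.25% → $0.540125
RC car $91.46: toys and games → 10% → $9.146
Camping tent (2-person) $257.87: sports equipment → 7.5% + 2.5% surcharge = 10% → $25.787
Scented candle $18.87: general merchandise → 7.25% → $1.368075
Unrounded tax sum = $45.2442 → $45.24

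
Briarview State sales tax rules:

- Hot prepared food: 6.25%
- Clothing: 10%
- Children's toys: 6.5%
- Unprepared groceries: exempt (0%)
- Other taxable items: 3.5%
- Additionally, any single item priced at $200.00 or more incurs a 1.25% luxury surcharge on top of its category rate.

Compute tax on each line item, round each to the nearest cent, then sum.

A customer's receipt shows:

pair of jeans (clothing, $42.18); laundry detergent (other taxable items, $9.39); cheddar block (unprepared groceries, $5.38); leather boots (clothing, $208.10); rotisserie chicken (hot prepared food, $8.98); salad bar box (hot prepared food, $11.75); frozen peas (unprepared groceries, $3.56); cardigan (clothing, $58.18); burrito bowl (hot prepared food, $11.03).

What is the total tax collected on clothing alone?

Pair of jeans $42.18: clothing → 10% → $4.22
Leather boots $208.10: clothing → 10% + 1.25% surcharge = 11.25% → $23.41
Cardigan $58.18: clothing → 10% → $5.82
Tax on clothing = $4.22 + $23.41 + $5.82 = $33.45

$33.45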